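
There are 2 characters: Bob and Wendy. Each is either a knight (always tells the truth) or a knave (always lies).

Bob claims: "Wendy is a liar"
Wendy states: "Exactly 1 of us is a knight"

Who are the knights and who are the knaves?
Bob is a knave.
Wendy is a knight.

Verification:
- Bob (knave) says "Wendy is a liar" - this is FALSE (a lie) because Wendy is a knight.
- Wendy (knight) says "Exactly 1 of us is a knight" - this is TRUE because there are 1 knights.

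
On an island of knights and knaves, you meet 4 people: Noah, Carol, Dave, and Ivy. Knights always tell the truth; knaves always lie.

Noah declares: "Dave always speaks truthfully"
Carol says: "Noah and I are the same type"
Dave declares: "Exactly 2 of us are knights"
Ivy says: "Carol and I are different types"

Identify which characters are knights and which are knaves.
Noah is a knight.
Carol is a knave.
Dave is a knight.
Ivy is a knave.

Verification:
- Noah (knight) says "Dave always speaks truthfully" - this is TRUE because Dave is a knight.
- Carol (knave) says "Noah and I are the same type" - this is FALSE (a lie) because Carol is a knave and Noah is a knight.
- Dave (knight) says "Exactly 2 of us are knights" - this is TRUE because there are 2 knights.
- Ivy (knave) says "Carol and I are different types" - this is FALSE (a lie) because Ivy is a knave and Carol is a knave.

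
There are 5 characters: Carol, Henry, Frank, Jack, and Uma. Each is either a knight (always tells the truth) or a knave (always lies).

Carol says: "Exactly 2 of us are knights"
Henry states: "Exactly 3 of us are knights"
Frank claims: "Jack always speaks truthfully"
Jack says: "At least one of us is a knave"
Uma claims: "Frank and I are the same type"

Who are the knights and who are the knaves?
Carol is a knave.
Henry is a knight.
Frank is a knight.
Jack is a knight.
Uma is a knave.

Verification:
- Carol (knave) says "Exactly 2 of us are knights" - this is FALSE (a lie) because there are 3 knights.
- Henry (knight) says "Exactly 3 of us are knights" - this is TRUE because there are 3 knights.
- Frank (knight) says "Jack always speaks truthfully" - this is TRUE because Jack is a knight.
- Jack (knight) says "At least one of us is a knave" - this is TRUE because Carol and Uma are knaves.
- Uma (knave) says "Frank and I are the same type" - this is FALSE (a lie) because Uma is a knave and Frank is a knight.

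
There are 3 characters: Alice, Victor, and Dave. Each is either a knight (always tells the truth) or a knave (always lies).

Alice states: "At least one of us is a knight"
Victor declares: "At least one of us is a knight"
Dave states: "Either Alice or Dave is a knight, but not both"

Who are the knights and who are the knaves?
Alice is a knave.
Victor is a knave.
Dave is a knave.

Verification:
- Alice (knave) says "At least one of us is a knight" - this is FALSE (a lie) because no one is a knight.
- Victor (knave) says "At least one of us is a knight" - this is FALSE (a lie) because no one is a knight.
- Dave (knave) says "Either Alice or Dave is a knight, but not both" - this is FALSE (a lie) because Alice is a knave and Dave is a knave.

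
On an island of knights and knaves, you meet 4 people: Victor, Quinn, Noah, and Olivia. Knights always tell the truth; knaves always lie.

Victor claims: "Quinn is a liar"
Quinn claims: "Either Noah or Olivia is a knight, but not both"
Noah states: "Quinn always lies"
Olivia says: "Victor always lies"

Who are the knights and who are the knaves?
Victor is a knave.
Quinn is a knight.
Noah is a knave.
Olivia is a knight.

Verification:
- Victor (knave) says "Quinn is a liar" - this is FALSE (a lie) because Quinn is a knight.
- Quinn (knight) says "Either Noah or Olivia is a knight, but not both" - this is TRUE because Noah is a knave and Olivia is a knight.
- Noah (knave) says "Quinn always lies" - this is FALSE (a lie) because Quinn is a knight.
- Olivia (knight) says "Victor always lies" - this is TRUE because Victor is a knave.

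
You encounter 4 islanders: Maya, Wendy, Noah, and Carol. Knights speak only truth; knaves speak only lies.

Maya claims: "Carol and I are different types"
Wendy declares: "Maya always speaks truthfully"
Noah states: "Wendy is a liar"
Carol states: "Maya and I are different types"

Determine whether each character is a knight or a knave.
Maya is a knave.
Wendy is a knave.
Noah is a knight.
Carol is a knave.

Verification:
- Maya (knave) says "Carol and I are different types" - this is FALSE (a lie) because Maya is a knave and Carol is a knave.
- Wendy (knave) says "Maya always speaks truthfully" - this is FALSE (a lie) because Maya is a knave.
- Noah (knight) says "Wendy is a liar" - this is TRUE because Wendy is a knave.
- Carol (knave) says "Maya and I are different types" - this is FALSE (a lie) because Carol is a knave and Maya is a knave.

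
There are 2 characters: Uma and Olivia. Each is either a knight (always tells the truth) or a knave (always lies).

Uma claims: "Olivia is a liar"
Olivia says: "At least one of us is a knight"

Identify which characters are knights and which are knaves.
Uma is a knave.
Olivia is a knight.

Verification:
- Uma (knave) says "Olivia is a liar" - this is FALSE (a lie) because Olivia is a knight.
- Olivia (knight) says "At least one of us is a knight" - this is TRUE because Olivia is a knight.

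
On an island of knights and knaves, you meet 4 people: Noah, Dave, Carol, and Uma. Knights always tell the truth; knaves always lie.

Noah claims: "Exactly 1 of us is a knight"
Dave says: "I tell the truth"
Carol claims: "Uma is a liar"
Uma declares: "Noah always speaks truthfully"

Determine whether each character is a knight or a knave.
Noah is a knave.
Dave is a knight.
Carol is a knight.
Uma is a knave.

Verification:
- Noah (knave) says "Exactly 1 of us is a knight" - this is FALSE (a lie) because there are 2 knights.
- Dave (knight) says "I tell the truth" - this is TRUE because Dave is a knight.
- Carol (knight) says "Uma is a liar" - this is TRUE because Uma is a knave.
- Uma (knave) says "Noah always speaks truthfully" - this is FALSE (a lie) because Noah is a knave.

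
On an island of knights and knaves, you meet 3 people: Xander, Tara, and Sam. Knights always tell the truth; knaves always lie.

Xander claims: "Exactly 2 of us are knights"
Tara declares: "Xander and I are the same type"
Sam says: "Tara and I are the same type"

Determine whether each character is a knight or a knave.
Xander is a knight.
Tara is a knight.
Sam is a knave.

Verification:
- Xander (knight) says "Exactly 2 of us are knights" - this is TRUE because there are 2 knights.
- Tara (knight) says "Xander and I are the same type" - this is TRUE because Tara is a knight and Xander is a knight.
- Sam (knave) says "Tara and I are the same type" - this is FALSE (a lie) because Sam is a knave and Tara is a knight.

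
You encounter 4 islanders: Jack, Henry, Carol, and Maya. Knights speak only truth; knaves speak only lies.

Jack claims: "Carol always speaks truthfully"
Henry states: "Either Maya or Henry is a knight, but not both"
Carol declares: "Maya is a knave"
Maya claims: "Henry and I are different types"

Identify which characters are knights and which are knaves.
Jack is a knight.
Henry is a knave.
Carol is a knight.
Maya is a knave.

Verification:
- Jack (knight) says "Carol always speaks truthfully" - this is TRUE because Carol is a knight.
- Henry (knave) says "Either Maya or Henry is a knight, but not both" - this is FALSE (a lie) because Maya is a knave and Henry is a knave.
- Carol (knight) says "Maya is a knave" - this is TRUE because Maya is a knave.
- Maya (knave) says "Henry and I are different types" - this is FALSE (a lie) because Maya is a knave and Henry is a knave.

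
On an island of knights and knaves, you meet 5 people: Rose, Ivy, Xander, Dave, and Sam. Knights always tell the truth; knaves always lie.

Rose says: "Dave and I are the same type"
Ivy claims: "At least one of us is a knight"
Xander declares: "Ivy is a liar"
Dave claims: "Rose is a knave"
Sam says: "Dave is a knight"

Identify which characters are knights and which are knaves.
Rose is a knave.
Ivy is a knight.
Xander is a knave.
Dave is a knight.
Sam is a knight.

Verification:
- Rose (knave) says "Dave and I are the same type" - this is FALSE (a lie) because Rose is a knave and Dave is a knight.
- Ivy (knight) says "At least one of us is a knight" - this is TRUE because Ivy, Dave, and Sam are knights.
- Xander (knave) says "Ivy is a liar" - this is FALSE (a lie) because Ivy is a knight.
- Dave (knight) says "Rose is a knave" - this is TRUE because Rose is a knave.
- Sam (knight) says "Dave is a knight" - this is TRUE because Dave is a knight.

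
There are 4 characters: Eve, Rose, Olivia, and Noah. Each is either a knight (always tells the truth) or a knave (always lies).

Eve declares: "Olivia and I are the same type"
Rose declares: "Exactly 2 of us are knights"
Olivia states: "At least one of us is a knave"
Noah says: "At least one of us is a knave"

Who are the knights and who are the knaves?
Eve is a knight.
Rose is a knave.
Olivia is a knight.
Noah is a knight.

Verification:
- Eve (knight) says "Olivia and I are the same type" - this is TRUE because Eve is a knight and Olivia is a knight.
- Rose (knave) says "Exactly 2 of us are knights" - this is FALSE (a lie) because there are 3 knights.
- Olivia (knight) says "At least one of us is a knave" - this is TRUE because Rose is a knave.
- Noah (knight) says "At least one of us is a knave" - this is TRUE because Rose is a knave.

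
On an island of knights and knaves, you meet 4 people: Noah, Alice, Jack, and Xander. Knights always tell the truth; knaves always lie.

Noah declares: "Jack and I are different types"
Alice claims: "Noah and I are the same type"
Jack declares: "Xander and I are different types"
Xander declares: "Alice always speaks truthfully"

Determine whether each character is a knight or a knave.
Noah is a knight.
Alice is a knave.
Jack is a knave.
Xander is a knave.

Verification:
- Noah (knight) says "Jack and I are different types" - this is TRUE because Noah is a knight and Jack is a knave.
- Alice (knave) says "Noah and I are the same type" - this is FALSE (a lie) because Alice is a knave and Noah is a knight.
- Jack (knave) says "Xander and I are different types" - this is FALSE (a lie) because Jack is a knave and Xander is a knave.
- Xander (knave) says "Alice always speaks truthfully" - this is FALSE (a lie) because Alice is a knave.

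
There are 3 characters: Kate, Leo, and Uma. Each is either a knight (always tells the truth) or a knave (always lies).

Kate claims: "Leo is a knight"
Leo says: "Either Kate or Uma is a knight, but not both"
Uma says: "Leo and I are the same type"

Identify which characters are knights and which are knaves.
Kate is a knight.
Leo is a knight.
Uma is a knave.

Verification:
- Kate (knight) says "Leo is a knight" - this is TRUE because Leo is a knight.
- Leo (knight) says "Either Kate or Uma is a knight, but not both" - this is TRUE because Kate is a knight and Uma is a knave.
- Uma (knave) says "Leo and I are the same type" - this is FALSE (a lie) because Uma is a knave and Leo is a knight.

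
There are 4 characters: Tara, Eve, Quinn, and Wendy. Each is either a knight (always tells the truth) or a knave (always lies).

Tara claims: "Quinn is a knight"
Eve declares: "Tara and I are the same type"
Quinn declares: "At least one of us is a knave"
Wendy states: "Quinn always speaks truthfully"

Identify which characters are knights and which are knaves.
Tara is a knight.
Eve is a knave.
Quinn is a knight.
Wendy is a knight.

Verification:
- Tara (knight) says "Quinn is a knight" - this is TRUE because Quinn is a knight.
- Eve (knave) says "Tara and I are the same type" - this is FALSE (a lie) because Eve is a knave and Tara is a knight.
- Quinn (knight) says "At least one of us is a knave" - this is TRUE because Eve is a knave.
- Wendy (knight) says "Quinn always speaks truthfully" - this is TRUE because Quinn is a knight.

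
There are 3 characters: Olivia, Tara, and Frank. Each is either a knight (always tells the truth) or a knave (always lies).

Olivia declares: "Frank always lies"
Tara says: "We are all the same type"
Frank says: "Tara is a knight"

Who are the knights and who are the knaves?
Olivia is a knight.
Tara is a knave.
Frank is a knave.

Verification:
- Olivia (knight) says "Frank always lies" - this is TRUE because Frank is a knave.
- Tara (knave) says "We are all the same type" - this is FALSE (a lie) because Olivia is a knight and Tara and Frank are knaves.
- Frank (knave) says "Tara is a knight" - this is FALSE (a lie) because Tara is a knave.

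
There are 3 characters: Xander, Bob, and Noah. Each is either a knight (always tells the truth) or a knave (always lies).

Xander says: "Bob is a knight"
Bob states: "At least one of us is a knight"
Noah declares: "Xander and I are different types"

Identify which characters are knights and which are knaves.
Xander is a knave.
Bob is a knave.
Noah is a knave.

Verification:
- Xander (knave) says "Bob is a knight" - this is FALSE (a lie) because Bob is a knave.
- Bob (knave) says "At least one of us is a knight" - this is FALSE (a lie) because no one is a knight.
- Noah (knave) says "Xander and I are different types" - this is FALSE (a lie) because Noah is a knave and Xander is a knave.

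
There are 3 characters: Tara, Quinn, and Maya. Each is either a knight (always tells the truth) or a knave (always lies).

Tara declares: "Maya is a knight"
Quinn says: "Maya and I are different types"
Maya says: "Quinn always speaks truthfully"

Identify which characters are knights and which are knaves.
Tara is a knave.
Quinn is a knave.
Maya is a knave.

Verification:
- Tara (knave) says "Maya is a knight" - this is FALSE (a lie) because Maya is a knave.
- Quinn (knave) says "Maya and I are different types" - this is FALSE (a lie) because Quinn is a knave and Maya is a knave.
- Maya (knave) says "Quinn always speaks truthfully" - this is FALSE (a lie) because Quinn is a knave.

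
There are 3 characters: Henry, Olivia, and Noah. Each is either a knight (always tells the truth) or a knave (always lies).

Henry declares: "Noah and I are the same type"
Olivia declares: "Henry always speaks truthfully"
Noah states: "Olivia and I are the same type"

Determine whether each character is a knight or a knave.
Henry is a knight.
Olivia is a knight.
Noah is a knight.

Verification:
- Henry (knight) says "Noah and I are the same type" - this is TRUE because Henry is a knight and Noah is a knight.
- Olivia (knight) says "Henry always speaks truthfully" - this is TRUE because Henry is a knight.
- Noah (knight) says "Olivia and I are the same type" - this is TRUE because Noah is a knight and Olivia is a knight.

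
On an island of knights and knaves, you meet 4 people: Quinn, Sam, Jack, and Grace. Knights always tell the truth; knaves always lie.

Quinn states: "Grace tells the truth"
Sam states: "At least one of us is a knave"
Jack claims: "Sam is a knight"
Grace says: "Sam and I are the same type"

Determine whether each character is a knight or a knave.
Quinn is a knave.
Sam is a knight.
Jack is a knight.
Grace is a knave.

Verification:
- Quinn (knave) says "Grace tells the truth" - this is FALSE (a lie) because Grace is a knave.
- Sam (knight) says "At least one of us is a knave" - this is TRUE because Quinn and Grace are knaves.
- Jack (knight) says "Sam is a knight" - this is TRUE because Sam is a knight.
- Grace (knave) says "Sam and I are the same type" - this is FALSE (a lie) because Grace is a knave and Sam is a knight.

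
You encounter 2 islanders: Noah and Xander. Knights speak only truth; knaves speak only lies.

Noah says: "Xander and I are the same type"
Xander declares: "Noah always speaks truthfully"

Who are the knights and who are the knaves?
Noah is a knight.
Xander is a knight.

Verification:
- Noah (knight) says "Xander and I are the same type" - this is TRUE because Noah is a knight and Xander is a knight.
- Xander (knight) says "Noah always speaks truthfully" - this is TRUE because Noah is a knight.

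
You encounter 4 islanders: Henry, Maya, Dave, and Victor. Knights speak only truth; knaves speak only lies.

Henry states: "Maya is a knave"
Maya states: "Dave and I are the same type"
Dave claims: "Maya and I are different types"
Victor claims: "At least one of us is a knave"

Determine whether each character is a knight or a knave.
Henry is a knight.
Maya is a knave.
Dave is a knight.
Victor is a knight.

Verification:
- Henry (knight) says "Maya is a knave" - this is TRUE because Maya is a knave.
- Maya (knave) says "Dave and I are the same type" - this is FALSE (a lie) because Maya is a knave and Dave is a knight.
- Dave (knight) says "Maya and I are different types" - this is TRUE because Dave is a knight and Maya is a knave.
- Victor (knight) says "At least one of us is a knave" - this is TRUE because Maya is a knave.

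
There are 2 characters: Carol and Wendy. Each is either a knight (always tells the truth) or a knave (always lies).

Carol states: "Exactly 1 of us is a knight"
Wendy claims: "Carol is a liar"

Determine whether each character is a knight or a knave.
Carol is a knight.
Wendy is a knave.

Verification:
- Carol (knight) says "Exactly 1 of us is a knight" - this is TRUE because there are 1 knights.
- Wendy (knave) says "Carol is a liar" - this is FALSE (a lie) because Carol is a knight.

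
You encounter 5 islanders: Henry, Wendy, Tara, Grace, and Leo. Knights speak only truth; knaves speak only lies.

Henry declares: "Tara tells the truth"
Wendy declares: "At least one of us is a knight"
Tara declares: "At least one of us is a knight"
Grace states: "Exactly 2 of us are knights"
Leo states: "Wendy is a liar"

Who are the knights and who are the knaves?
Henry is a knight.
Wendy is a knight.
Tara is a knight.
Grace is a knave.
Leo is a knave.

Verification:
- Henry (knight) says "Tara tells the truth" - this is TRUE because Tara is a knight.
- Wendy (knight) says "At least one of us is a knight" - this is TRUE because Henry, Wendy, and Tara are knights.
- Tara (knight) says "At least one of us is a knight" - this is TRUE because Henry, Wendy, and Tara are knights.
- Grace (knave) says "Exactly 2 of us are knights" - this is FALSE (a lie) because there are 3 knights.
- Leo (knave) says "Wendy is a liar" - this is FALSE (a lie) because Wendy is a knight.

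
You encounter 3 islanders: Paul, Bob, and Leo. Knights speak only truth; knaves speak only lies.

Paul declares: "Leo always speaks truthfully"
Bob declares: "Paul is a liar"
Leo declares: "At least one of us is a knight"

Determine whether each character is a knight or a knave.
Paul is a knight.
Bob is a knave.
Leo is a knight.

Verification:
- Paul (knight) says "Leo always speaks truthfully" - this is TRUE because Leo is a knight.
- Bob (knave) says "Paul is a liar" - this is FALSE (a lie) because Paul is a knight.
- Leo (knight) says "At least one of us is a knight" - this is TRUE because Paul and Leo are knights.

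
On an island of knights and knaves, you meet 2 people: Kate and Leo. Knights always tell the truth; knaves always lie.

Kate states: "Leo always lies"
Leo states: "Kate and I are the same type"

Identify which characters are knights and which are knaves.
Kate is a knight.
Leo is a knave.

Verification:
- Kate (knight) says "Leo always lies" - this is TRUE because Leo is a knave.
- Leo (knave) says "Kate and I are the same type" - this is FALSE (a lie) because Leo is a knave and Kate is a knight.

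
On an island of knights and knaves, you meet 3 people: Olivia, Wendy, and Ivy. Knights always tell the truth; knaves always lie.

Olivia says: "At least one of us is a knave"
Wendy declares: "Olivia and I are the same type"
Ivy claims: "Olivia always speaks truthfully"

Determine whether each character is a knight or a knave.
Olivia is a knight.
Wendy is a knave.
Ivy is a knight.

Verification:
- Olivia (knight) says "At least one of us is a knave" - this is TRUE because Wendy is a knave.
- Wendy (knave) says "Olivia and I are the same type" - this is FALSE (a lie) because Wendy is a knave and Olivia is a knight.
- Ivy (knight) says "Olivia always speaks truthfully" - this is TRUE because Olivia is a knight.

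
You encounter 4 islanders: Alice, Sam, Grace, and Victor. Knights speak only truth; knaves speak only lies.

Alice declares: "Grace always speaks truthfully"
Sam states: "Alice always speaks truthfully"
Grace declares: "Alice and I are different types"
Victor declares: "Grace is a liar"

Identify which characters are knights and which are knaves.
Alice is a knave.
Sam is a knave.
Grace is a knave.
Victor is a knight.

Verification:
- Alice (knave) says "Grace always speaks truthfully" - this is FALSE (a lie) because Grace is a knave.
- Sam (knave) says "Alice always speaks truthfully" - this is FALSE (a lie) because Alice is a knave.
- Grace (knave) says "Alice and I are different types" - this is FALSE (a lie) because Grace is a knave and Alice is a knave.
- Victor (knight) says "Grace is a liar" - this is TRUE because Grace is a knave.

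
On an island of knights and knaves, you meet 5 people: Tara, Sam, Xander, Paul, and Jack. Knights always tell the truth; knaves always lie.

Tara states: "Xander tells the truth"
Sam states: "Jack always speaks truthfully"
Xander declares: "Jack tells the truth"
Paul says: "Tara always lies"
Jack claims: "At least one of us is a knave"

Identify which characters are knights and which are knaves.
Tara is a knight.
Sam is a knight.
Xander is a knight.
Paul is a knave.
Jack is a knight.

Verification:
- Tara (knight) says "Xander tells the truth" - this is TRUE because Xander is a knight.
- Sam (knight) says "Jack always speaks truthfully" - this is TRUE because Jack is a knight.
- Xander (knight) says "Jack tells the truth" - this is TRUE because Jack is a knight.
- Paul (knave) says "Tara always lies" - this is FALSE (a lie) because Tara is a knight.
- Jack (knight) says "At least one of us is a knave" - this is TRUE because Paul is a knave.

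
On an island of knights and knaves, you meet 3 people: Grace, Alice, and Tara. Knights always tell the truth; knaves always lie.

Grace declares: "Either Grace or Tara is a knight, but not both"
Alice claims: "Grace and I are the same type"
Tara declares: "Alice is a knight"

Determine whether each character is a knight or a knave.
Grace is a knight.
Alice is a knave.
Tara is a knave.

Verification:
- Grace (knight) says "Either Grace or Tara is a knight, but not both" - this is TRUE because Grace is a knight and Tara is a knave.
- Alice (knave) says "Grace and I are the same type" - this is FALSE (a lie) because Alice is a knave and Grace is a knight.
- Tara (knave) says "Alice is a knight" - this is FALSE (a lie) because Alice is a knave.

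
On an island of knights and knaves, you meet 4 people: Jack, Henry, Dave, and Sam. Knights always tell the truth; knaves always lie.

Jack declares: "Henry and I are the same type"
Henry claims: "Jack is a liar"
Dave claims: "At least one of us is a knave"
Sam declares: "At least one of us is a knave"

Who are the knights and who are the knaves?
Jack is a knave.
Henry is a knight.
Dave is a knight.
Sam is a knight.

Verification:
- Jack (knave) says "Henry and I are the same type" - this is FALSE (a lie) because Jack is a knave and Henry is a knight.
- Henry (knight) says "Jack is a liar" - this is TRUE because Jack is a knave.
- Dave (knight) says "At least one of us is a knave" - this is TRUE because Jack is a knave.
- Sam (knight) says "At least one of us is a knave" - this is TRUE because Jack is a knave.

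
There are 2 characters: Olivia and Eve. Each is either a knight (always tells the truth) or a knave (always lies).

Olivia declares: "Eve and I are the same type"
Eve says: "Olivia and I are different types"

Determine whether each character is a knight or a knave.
Olivia is a knave.
Eve is a knight.

Verification:
- Olivia (knave) says "Eve and I are the same type" - this is FALSE (a lie) because Olivia is a knave and Eve is a knight.
- Eve (knight) says "Olivia and I are different types" - this is TRUE because Eve is a knight and Olivia is a knave.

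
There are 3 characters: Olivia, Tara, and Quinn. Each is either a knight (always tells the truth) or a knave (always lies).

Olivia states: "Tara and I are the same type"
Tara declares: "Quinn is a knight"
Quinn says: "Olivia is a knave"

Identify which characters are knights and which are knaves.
Olivia is a knave.
Tara is a knight.
Quinn is a knight.

Verification:
- Olivia (knave) says "Tara and I are the same type" - this is FALSE (a lie) because Olivia is a knave and Tara is a knight.
- Tara (knight) says "Quinn is a knight" - this is TRUE because Quinn is a knight.
- Quinn (knight) says "Olivia is a knave" - this is TRUE because Olivia is a knave.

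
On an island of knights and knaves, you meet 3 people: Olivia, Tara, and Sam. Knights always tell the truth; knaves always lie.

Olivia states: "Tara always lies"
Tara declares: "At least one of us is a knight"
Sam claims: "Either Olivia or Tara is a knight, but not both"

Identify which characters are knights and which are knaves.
Olivia is a knave.
Tara is a knight.
Sam is a knight.

Verification:
- Olivia (knave) says "Tara always lies" - this is FALSE (a lie) because Tara is a knight.
- Tara (knight) says "At least one of us is a knight" - this is TRUE because Tara and Sam are knights.
- Sam (knight) says "Either Olivia or Tara is a knight, but not both" - this is TRUE because Olivia is a knave and Tara is a knight.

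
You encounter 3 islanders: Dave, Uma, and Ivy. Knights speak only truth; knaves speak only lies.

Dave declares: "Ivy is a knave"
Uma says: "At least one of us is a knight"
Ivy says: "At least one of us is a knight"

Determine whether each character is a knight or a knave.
Dave is a knave.
Uma is a knight.
Ivy is a knight.

Verification:
- Dave (knave) says "Ivy is a knave" - this is FALSE (a lie) because Ivy is a knight.
- Uma (knight) says "At least one of us is a knight" - this is TRUE because Uma and Ivy are knights.
- Ivy (knight) says "At least one of us is a knight" - this is TRUE because Uma and Ivy are knights.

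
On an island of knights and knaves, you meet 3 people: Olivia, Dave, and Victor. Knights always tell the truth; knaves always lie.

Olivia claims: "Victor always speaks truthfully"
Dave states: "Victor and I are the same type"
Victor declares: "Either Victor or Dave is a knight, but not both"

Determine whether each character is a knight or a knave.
Olivia is a knight.
Dave is a knave.
Victor is a knight.

Verification:
- Olivia (knight) says "Victor always speaks truthfully" - this is TRUE because Victor is a knight.
- Dave (knave) says "Victor and I are the same type" - this is FALSE (a lie) because Dave is a knave and Victor is a knight.
- Victor (knight) says "Either Victor or Dave is a knight, but not both" - this is TRUE because Victor is a knight and Dave is a knave.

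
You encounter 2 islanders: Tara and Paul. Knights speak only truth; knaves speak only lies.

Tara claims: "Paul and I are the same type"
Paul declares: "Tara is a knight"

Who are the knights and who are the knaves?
Tara is a knight.
Paul is a knight.

Verification:
- Tara (knight) says "Paul and I are the same type" - this is TRUE because Tara is a knight and Paul is a knight.
- Paul (knight) says "Tara is a knight" - this is TRUE because Tara is a knight.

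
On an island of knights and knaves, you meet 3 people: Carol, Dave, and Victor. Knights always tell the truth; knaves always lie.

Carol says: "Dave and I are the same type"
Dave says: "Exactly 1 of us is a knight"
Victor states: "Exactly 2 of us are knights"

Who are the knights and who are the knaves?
Carol is a knave.
Dave is a knight.
Victor is a knave.

Verification:
- Carol (knave) says "Dave and I are the same type" - this is FALSE (a lie) because Carol is a knave and Dave is a knight.
- Dave (knight) says "Exactly 1 of us is a knight" - this is TRUE because there are 1 knights.
- Victor (knave) says "Exactly 2 of us are knights" - this is FALSE (a lie) because there are 1 knights.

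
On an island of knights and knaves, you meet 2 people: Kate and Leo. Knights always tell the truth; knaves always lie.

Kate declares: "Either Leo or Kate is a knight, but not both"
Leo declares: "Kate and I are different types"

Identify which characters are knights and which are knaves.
Kate is a knave.
Leo is a knave.

Verification:
- Kate (knave) says "Either Leo or Kate is a knight, but not both" - this is FALSE (a lie) because Leo is a knave and Kate is a knave.
- Leo (knave) says "Kate and I are different types" - this is FALSE (a lie) because Leo is a knave and Kate is a knave.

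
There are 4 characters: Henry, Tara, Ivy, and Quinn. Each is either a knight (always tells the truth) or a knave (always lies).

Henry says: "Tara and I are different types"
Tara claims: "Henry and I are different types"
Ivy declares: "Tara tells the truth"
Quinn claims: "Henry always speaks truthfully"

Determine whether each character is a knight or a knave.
Henry is a knave.
Tara is a knave.
Ivy is a knave.
Quinn is a knave.

Verification:
- Henry (knave) says "Tara and I are different types" - this is FALSE (a lie) because Henry is a knave and Tara is a knave.
- Tara (knave) says "Henry and I are different types" - this is FALSE (a lie) because Tara is a knave and Henry is a knave.
- Ivy (knave) says "Tara tells the truth" - this is FALSE (a lie) because Tara is a knave.
- Quinn (knave) says "Henry always speaks truthfully" - this is FALSE (a lie) because Henry is a knave.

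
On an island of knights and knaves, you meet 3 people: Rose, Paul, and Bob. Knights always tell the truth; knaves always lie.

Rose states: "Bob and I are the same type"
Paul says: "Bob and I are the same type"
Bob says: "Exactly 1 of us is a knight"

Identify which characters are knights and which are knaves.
Rose is a knave.
Paul is a knave.
Bob is a knight.

Verification:
- Rose (knave) says "Bob and I are the same type" - this is FALSE (a lie) because Rose is a knave and Bob is a knight.
- Paul (knave) says "Bob and I are the same type" - this is FALSE (a lie) because Paul is a knave and Bob is a knight.
- Bob (knight) says "Exactly 1 of us is a knight" - this is TRUE because there are 1 knights.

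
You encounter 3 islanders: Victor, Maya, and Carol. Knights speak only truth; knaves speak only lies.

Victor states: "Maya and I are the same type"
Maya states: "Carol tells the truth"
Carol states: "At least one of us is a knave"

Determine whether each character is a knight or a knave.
Victor is a knave.
Maya is a knight.
Carol is a knight.

Verification:
- Victor (knave) says "Maya and I are the same type" - this is FALSE (a lie) because Victor is a knave and Maya is a knight.
- Maya (knight) says "Carol tells the truth" - this is TRUE because Carol is a knight.
- Carol (knight) says "At least one of us is a knave" - this is TRUE because Victor is a knave.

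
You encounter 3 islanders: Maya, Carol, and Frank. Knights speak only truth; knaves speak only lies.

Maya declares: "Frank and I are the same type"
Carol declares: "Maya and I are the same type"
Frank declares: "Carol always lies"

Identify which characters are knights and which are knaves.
Maya is a knight.
Carol is a knave.
Frank is a knight.

Verification:
- Maya (knight) says "Frank and I are the same type" - this is TRUE because Maya is a knight and Frank is a knight.
- Carol (knave) says "Maya and I are the same type" - this is FALSE (a lie) because Carol is a knave and Maya is a knight.
- Frank (knight) says "Carol always lies" - this is TRUE because Carol is a knave.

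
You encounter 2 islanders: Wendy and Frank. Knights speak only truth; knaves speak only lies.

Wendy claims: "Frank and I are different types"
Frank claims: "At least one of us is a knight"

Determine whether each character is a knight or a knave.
Wendy is a knave.
Frank is a knave.

Verification:
- Wendy (knave) says "Frank and I are different types" - this is FALSE (a lie) because Wendy is a knave and Frank is a knave.
- Frank (knave) says "At least one of us is a knight" - this is FALSE (a lie) because no one is a knight.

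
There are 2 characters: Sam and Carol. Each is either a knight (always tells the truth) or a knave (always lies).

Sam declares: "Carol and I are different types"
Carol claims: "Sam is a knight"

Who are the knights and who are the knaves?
Sam is a knave.
Carol is a knave.

Verification:
- Sam (knave) says "Carol and I are different types" - this is FALSE (a lie) because Sam is a knave and Carol is a knave.
- Carol (knave) says "Sam is a knight" - this is FALSE (a lie) because Sam is a knave.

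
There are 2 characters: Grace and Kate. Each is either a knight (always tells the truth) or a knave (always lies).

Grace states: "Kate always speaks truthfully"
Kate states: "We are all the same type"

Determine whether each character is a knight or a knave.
Grace is a knight.
Kate is a knight.

Verification:
- Grace (knight) says "Kate always speaks truthfully" - this is TRUE because Kate is a knight.
- Kate (knight) says "We are all the same type" - this is TRUE because Grace and Kate are knights.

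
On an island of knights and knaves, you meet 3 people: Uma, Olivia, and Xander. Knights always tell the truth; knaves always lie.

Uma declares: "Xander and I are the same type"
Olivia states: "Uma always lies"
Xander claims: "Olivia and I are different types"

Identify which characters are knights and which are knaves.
Uma is a knight.
Olivia is a knave.
Xander is a knight.

Verification:
- Uma (knight) says "Xander and I are the same type" - this is TRUE because Uma is a knight and Xander is a knight.
- Olivia (knave) says "Uma always lies" - this is FALSE (a lie) because Uma is a knight.
- Xander (knight) says "Olivia and I are different types" - this is TRUE because Xander is a knight and Olivia is a knave.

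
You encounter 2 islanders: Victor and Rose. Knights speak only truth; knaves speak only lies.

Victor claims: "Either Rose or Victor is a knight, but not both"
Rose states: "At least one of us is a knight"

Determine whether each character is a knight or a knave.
Victor is a knave.
Rose is a knave.

Verification:
- Victor (knave) says "Either Rose or Victor is a knight, but not both" - this is FALSE (a lie) because Rose is a knave and Victor is a knave.
- Rose (knave) says "At least one of us is a knight" - this is FALSE (a lie) because no one is a knight.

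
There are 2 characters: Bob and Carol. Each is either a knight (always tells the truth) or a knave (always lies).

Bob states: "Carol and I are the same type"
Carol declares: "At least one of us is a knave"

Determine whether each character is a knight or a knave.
Bob is a knave.
Carol is a knight.

Verification:
- Bob (knave) says "Carol and I are the same type" - this is FALSE (a lie) because Bob is a knave and Carol is a knight.
- Carol (knight) says "At least one of us is a knave" - this is TRUE because Bob is a knave.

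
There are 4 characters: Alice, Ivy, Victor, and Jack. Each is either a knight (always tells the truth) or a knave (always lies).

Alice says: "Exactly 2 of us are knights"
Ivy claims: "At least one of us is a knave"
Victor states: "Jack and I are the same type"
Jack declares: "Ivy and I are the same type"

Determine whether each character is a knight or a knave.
Alice is a knave.
Ivy is a knight.
Victor is a knight.
Jack is a knight.

Verification:
- Alice (knave) says "Exactly 2 of us are knights" - this is FALSE (a lie) because there are 3 knights.
- Ivy (knight) says "At least one of us is a knave" - this is TRUE because Alice is a knave.
- Victor (knight) says "Jack and I are the same type" - this is TRUE because Victor is a knight and Jack is a knight.
- Jack (knight) says "Ivy and I are the same type" - this is TRUE because Jack is a knight and Ivy is a knight.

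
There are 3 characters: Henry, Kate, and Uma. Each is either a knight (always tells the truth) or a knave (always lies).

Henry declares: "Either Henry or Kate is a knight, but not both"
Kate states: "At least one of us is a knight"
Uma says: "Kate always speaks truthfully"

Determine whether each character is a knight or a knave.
Henry is a knave.
Kate is a knave.
Uma is a knave.

Verification:
- Henry (knave) says "Either Henry or Kate is a knight, but not both" - this is FALSE (a lie) because Henry is a knave and Kate is a knave.
- Kate (knave) says "At least one of us is a knight" - this is FALSE (a lie) because no one is a knight.
- Uma (knave) says "Kate always speaks truthfully" - this is FALSE (a lie) because Kate is a knave.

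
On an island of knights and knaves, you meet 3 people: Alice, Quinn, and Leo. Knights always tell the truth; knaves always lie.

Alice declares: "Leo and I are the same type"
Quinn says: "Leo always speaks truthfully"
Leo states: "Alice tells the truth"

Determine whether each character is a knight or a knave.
Alice is a knight.
Quinn is a knight.
Leo is a knight.

Verification:
- Alice (knight) says "Leo and I are the same type" - this is TRUE because Alice is a knight and Leo is a knight.
- Quinn (knight) says "Leo always speaks truthfully" - this is TRUE because Leo is a knight.
- Leo (knight) says "Alice tells the truth" - this is TRUE because Alice is a knight.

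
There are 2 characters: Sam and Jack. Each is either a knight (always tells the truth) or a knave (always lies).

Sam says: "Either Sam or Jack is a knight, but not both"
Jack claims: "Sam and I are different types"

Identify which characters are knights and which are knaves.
Sam is a knave.
Jack is a knave.

Verification:
- Sam (knave) says "Either Sam or Jack is a knight, but not both" - this is FALSE (a lie) because Sam is a knave and Jack is a knave.
- Jack (knave) says "Sam and I are different types" - this is FALSE (a lie) because Jack is a knave and Sam is a knave.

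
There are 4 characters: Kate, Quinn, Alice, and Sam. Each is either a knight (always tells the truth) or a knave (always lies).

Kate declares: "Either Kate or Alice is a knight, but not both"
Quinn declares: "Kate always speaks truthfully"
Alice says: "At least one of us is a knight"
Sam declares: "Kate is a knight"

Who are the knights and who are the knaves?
Kate is a knave.
Quinn is a knave.
Alice is a knave.
Sam is a knave.

Verification:
- Kate (knave) says "Either Kate or Alice is a knight, but not both" - this is FALSE (a lie) because Kate is a knave and Alice is a knave.
- Quinn (knave) says "Kate always speaks truthfully" - this is FALSE (a lie) because Kate is a knave.
- Alice (knave) says "At least one of us is a knight" - this is FALSE (a lie) because no one is a knight.
- Sam (knave) says "Kate is a knight" - this is FALSE (a lie) because Kate is a knave.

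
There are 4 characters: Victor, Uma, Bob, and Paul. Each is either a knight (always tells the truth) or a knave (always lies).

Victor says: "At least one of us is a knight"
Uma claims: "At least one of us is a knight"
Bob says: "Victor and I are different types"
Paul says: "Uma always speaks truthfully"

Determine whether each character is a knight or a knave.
Victor is a knave.
Uma is a knave.
Bob is a knave.
Paul is a knave.

Verification:
- Victor (knave) says "At least one of us is a knight" - this is FALSE (a lie) because no one is a knight.
- Uma (knave) says "At least one of us is a knight" - this is FALSE (a lie) because no one is a knight.
- Bob (knave) says "Victor and I are different types" - this is FALSE (a lie) because Bob is a knave and Victor is a knave.
- Paul (knave) says "Uma always speaks truthfully" - this is FALSE (a lie) because Uma is a knave.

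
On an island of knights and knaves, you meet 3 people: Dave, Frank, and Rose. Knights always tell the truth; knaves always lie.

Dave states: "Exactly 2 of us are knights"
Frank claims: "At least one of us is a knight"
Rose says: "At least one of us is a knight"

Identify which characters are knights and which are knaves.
Dave is a knave.
Frank is a knave.
Rose is a knave.

Verification:
- Dave (knave) says "Exactly 2 of us are knights" - this is FALSE (a lie) because there are 0 knights.
- Frank (knave) says "At least one of us is a knight" - this is FALSE (a lie) because no one is a knight.
- Rose (knave) says "At least one of us is a knight" - this is FALSE (a lie) because no one is a knight.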